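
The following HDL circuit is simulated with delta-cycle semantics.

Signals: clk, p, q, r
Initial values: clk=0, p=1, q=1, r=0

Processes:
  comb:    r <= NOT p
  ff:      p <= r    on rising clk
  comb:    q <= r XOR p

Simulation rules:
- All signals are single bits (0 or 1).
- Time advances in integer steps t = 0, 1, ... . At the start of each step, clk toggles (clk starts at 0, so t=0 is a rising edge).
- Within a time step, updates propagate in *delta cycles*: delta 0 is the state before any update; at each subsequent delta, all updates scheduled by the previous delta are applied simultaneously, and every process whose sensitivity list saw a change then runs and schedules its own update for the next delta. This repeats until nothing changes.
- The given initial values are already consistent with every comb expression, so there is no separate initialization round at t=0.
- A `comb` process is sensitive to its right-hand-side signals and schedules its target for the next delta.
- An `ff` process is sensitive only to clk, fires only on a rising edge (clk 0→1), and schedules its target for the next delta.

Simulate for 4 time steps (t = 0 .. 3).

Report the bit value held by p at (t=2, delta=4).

1

t0.Δ0 clk=0 p=1 r=0 q=1
t0.Δ1 clk=1 p=1 r=0 q=1
t0.Δ2 clk=1 p=0 r=0 q=1
t0.Δ3 clk=1 p=0 r=1 q=0
t0.Δ4 clk=1 p=0 r=1 q=1
t1.Δ0 clk=1 p=0 r=1 q=1
t1.Δ1 clk=0 p=0 r=1 q=1
t2.Δ0 clk=0 p=0 r=1 q=1
t2.Δ1 clk=1 p=0 r=1 q=1
t2.Δ2 clk=1 p=1 r=1 q=1
t2.Δ3 clk=1 p=1 r=0 q=0
t2.Δ4 clk=1 p=1 r=0 q=1
t3.Δ0 clk=1 p=1 r=0 q=1
t3.Δ1 clk=0 p=1 r=0 q=1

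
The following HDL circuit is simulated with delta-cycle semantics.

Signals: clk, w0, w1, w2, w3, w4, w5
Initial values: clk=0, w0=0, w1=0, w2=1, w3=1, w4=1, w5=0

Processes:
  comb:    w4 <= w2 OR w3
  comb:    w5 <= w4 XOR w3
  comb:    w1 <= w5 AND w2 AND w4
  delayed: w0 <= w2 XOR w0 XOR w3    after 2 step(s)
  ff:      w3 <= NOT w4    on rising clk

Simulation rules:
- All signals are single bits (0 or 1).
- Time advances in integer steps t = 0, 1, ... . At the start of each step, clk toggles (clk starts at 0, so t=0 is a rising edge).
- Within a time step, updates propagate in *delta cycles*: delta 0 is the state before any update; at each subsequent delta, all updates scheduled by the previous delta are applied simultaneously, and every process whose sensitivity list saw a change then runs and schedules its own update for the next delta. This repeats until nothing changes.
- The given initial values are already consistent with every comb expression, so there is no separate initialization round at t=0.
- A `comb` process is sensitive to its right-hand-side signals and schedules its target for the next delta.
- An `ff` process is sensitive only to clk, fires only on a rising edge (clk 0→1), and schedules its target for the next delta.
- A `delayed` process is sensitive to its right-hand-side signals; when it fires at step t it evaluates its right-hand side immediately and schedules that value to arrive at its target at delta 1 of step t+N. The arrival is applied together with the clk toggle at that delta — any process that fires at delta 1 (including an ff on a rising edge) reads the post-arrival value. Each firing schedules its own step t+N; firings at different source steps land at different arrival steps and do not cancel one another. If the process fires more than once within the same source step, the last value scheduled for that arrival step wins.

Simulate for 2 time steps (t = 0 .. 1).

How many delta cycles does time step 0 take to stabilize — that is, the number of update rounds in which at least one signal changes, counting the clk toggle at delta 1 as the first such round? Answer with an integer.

t0.Δ0 w2=1 w3=1 w1=0 w5=0 clk=0 w4=1 w0=0
t0.Δ1 w2=1 w3=1 w1=0 w5=0 clk=1 w4=1 w0=0
t0.Δ2 w2=1 w3=0 w1=0 w5=0 clk=1 w4=1 w0=0
t0.Δ3 w2=1 w3=0 w1=0 w5=1 clk=1 w4=1 w0=0
t0.Δ4 w2=1 w3=0 w1=1 w5=1 clk=1 w4=1 w0=0
t1.Δ0 w2=1 w3=0 w1=1 w5=1 clk=1 w4=1 w0=0
t1.Δ1 w2=1 w3=0 w1=1 w5=1 clk=0 w4=1 w0=0

4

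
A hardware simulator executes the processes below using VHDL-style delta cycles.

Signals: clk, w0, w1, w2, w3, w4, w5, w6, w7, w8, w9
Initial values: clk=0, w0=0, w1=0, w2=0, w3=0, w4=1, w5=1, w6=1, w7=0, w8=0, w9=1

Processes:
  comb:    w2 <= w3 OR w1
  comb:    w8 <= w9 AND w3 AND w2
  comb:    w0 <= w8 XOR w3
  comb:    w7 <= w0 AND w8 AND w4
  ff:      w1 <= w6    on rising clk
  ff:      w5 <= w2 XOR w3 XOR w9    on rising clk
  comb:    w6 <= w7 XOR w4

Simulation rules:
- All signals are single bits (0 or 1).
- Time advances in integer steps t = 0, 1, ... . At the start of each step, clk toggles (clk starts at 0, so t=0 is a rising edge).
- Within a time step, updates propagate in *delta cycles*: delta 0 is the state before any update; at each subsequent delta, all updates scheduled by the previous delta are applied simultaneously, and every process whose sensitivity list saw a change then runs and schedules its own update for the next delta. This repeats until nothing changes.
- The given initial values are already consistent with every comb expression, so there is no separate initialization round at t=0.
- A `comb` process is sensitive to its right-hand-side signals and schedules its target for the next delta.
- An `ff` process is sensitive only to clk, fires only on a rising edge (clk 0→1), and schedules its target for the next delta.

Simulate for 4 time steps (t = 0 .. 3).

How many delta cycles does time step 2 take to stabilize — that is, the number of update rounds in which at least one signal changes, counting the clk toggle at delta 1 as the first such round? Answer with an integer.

2

[bits: w9,w2,w6,w0,w7,w3,w8,w1,w5,clk,w4]
t=0: Δ0=10100000101 Δ1=10100000111 Δ2=10100001111 Δ3=11100001111 | 3Δ
t=1: Δ0=11100001111 Δ1=11100001101 | 1Δ
t=2: Δ0=11100001101 Δ1=11100001111 Δ2=11100001011 | 2Δ
t=3: Δ0=11100001011 Δ1=11100001001 | 1Δ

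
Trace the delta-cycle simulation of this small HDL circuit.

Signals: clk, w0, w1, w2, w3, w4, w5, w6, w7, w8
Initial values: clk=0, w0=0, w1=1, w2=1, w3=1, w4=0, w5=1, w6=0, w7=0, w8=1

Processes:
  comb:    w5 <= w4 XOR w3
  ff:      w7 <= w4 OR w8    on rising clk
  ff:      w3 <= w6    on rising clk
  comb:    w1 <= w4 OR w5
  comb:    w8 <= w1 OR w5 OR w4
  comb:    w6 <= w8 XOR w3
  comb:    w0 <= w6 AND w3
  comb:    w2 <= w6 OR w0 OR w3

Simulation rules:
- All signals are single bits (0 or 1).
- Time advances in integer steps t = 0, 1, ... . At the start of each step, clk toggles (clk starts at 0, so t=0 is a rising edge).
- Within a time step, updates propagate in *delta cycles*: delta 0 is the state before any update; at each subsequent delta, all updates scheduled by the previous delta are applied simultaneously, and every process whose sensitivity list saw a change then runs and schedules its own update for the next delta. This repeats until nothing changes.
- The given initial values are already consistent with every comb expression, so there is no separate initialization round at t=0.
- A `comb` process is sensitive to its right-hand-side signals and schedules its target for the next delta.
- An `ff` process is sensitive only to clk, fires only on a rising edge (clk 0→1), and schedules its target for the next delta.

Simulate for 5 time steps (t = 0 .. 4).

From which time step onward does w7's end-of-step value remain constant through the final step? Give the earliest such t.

2

[bits: w3,w7,w6,w4,w0,w8,w5,w2,clk,w1]
t=0: Δ0=1000011101 Δ1=1000011111 Δ2=0100011111 Δ3=0110010011 Δ4=0110010110 Δ5=0110000110 Δ6=0100000110 Δ7=0100000010 | 7Δ
t=1: Δ0=0100000010 Δ1=0100000000 | 1Δ
t=2: Δ0=0100000000 Δ1=0100000010 Δ2=0000000010 | 2Δ
t=3: Δ0=0000000010 Δ1=0000000000 | 1Δ
t=4: Δ0=0000000000 Δ1=0000000010 | 1Δ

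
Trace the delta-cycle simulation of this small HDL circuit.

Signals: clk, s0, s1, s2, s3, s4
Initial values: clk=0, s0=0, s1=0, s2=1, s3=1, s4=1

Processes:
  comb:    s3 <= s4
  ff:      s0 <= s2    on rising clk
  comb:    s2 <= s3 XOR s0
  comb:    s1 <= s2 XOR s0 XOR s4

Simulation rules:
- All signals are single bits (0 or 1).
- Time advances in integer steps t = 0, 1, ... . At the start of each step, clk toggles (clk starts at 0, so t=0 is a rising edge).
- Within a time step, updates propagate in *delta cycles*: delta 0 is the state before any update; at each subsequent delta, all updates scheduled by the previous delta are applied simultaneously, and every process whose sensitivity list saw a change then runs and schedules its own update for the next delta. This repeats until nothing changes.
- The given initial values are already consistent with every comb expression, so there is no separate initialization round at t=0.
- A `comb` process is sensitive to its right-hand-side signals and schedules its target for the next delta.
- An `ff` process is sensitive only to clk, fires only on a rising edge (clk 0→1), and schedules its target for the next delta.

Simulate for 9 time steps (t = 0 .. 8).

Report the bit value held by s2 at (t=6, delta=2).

t0.Δ0 s2=1 s0=0 s4=1 clk=0 s3=1 s1=0
t0.Δ1 s2=1 s0=0 s4=1 clk=1 s3=1 s1=0
t0.Δ2 s2=1 s0=1 s4=1 clk=1 s3=1 s1=0
t0.Δ3 s2=0 s0=1 s4=1 clk=1 s3=1 s1=1
t0.Δ4 s2=0 s0=1 s4=1 clk=1 s3=1 s1=0
t1.Δ0 s2=0 s0=1 s4=1 clk=1 s3=1 s1=0
t1.Δ1 s2=0 s0=1 s4=1 clk=0 s3=1 s1=0
t2.Δ0 s2=0 s0=1 s4=1 clk=0 s3=1 s1=0
t2.Δ1 s2=0 s0=1 s4=1 clk=1 s3=1 s1=0
t2.Δ2 s2=0 s0=0 s4=1 clk=1 s3=1 s1=0
t2.Δ3 s2=1 s0=0 s4=1 clk=1 s3=1 s1=1
t2.Δ4 s2=1 s0=0 s4=1 clk=1 s3=1 s1=0
t3.Δ0 s2=1 s0=0 s4=1 clk=1 s3=1 s1=0
t3.Δ1 s2=1 s0=0 s4=1 clk=0 s3=1 s1=0
t4.Δ0 s2=1 s0=0 s4=1 clk=0 s3=1 s1=0
t4.Δ1 s2=1 s0=0 s4=1 clk=1 s3=1 s1=0
t4.Δ2 s2=1 s0=1 s4=1 clk=1 s3=1 s1=0
t4.Δ3 s2=0 s0=1 s4=1 clk=1 s3=1 s1=1
t4.Δ4 s2=0 s0=1 s4=1 clk=1 s3=1 s1=0
t5.Δ0 s2=0 s0=1 s4=1 clk=1 s3=1 s1=0
t5.Δ1 s2=0 s0=1 s4=1 clk=0 s3=1 s1=0
t6.Δ0 s2=0 s0=1 s4=1 clk=0 s3=1 s1=0
t6.Δ1 s2=0 s0=1 s4=1 clk=1 s3=1 s1=0
t6.Δ2 s2=0 s0=0 s4=1 clk=1 s3=1 s1=0
t6.Δ3 s2=1 s0=0 s4=1 clk=1 s3=1 s1=1
t6.Δ4 s2=1 s0=0 s4=1 clk=1 s3=1 s1=0
t7.Δ0 s2=1 s0=0 s4=1 clk=1 s3=1 s1=0
t7.Δ1 s2=1 s0=0 s4=1 clk=0 s3=1 s1=0
t8.Δ0 s2=1 s0=0 s4=1 clk=0 s3=1 s1=0
t8.Δ1 s2=1 s0=0 s4=1 clk=1 s3=1 s1=0
t8.Δ2 s2=1 s0=1 s4=1 clk=1 s3=1 s1=0
t8.Δ3 s2=0 s0=1 s4=1 clk=1 s3=1 s1=1
t8.Δ4 s2=0 s0=1 s4=1 clk=1 s3=1 s1=0

0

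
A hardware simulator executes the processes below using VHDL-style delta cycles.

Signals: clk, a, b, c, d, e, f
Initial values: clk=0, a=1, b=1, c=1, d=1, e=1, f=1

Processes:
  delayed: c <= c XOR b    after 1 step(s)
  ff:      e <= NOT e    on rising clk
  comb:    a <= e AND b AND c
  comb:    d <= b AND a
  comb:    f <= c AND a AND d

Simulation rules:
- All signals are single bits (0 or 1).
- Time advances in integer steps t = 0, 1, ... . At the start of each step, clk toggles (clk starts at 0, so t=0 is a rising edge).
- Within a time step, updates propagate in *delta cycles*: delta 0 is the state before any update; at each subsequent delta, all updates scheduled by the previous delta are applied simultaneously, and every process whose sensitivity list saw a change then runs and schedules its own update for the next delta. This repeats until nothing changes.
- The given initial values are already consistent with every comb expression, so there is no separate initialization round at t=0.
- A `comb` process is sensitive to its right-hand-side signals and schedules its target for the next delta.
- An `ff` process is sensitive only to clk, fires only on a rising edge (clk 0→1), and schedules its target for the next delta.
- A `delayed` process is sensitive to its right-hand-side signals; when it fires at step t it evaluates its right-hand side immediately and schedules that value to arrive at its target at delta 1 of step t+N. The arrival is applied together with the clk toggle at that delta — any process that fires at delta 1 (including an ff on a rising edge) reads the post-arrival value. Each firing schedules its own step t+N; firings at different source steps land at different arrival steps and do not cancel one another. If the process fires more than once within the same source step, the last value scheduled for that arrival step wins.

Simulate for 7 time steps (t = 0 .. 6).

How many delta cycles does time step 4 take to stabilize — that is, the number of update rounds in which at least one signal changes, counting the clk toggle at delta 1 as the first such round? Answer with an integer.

4

t0.Δ0 b=1 c=1 e=1 clk=0 d=1 a=1 f=1
t0.Δ1 b=1 c=1 e=1 clk=1 d=1 a=1 f=1
t0.Δ2 b=1 c=1 e=0 clk=1 d=1 a=1 f=1
t0.Δ3 b=1 c=1 e=0 clk=1 d=1 a=0 f=1
t0.Δ4 b=1 c=1 e=0 clk=1 d=0 a=0 f=0
t1.Δ0 b=1 c=1 e=0 clk=1 d=0 a=0 f=0
t1.Δ1 b=1 c=1 e=0 clk=0 d=0 a=0 f=0
t2.Δ0 b=1 c=1 e=0 clk=0 d=0 a=0 f=0
t2.Δ1 b=1 c=1 e=0 clk=1 d=0 a=0 f=0
t2.Δ2 b=1 c=1 e=1 clk=1 d=0 a=0 f=0
t2.Δ3 b=1 c=1 e=1 clk=1 d=0 a=1 f=0
t2.Δ4 b=1 c=1 e=1 clk=1 d=1 a=1 f=0
t2.Δ5 b=1 c=1 e=1 clk=1 d=1 a=1 f=1
t3.Δ0 b=1 c=1 e=1 clk=1 d=1 a=1 f=1
t3.Δ1 b=1 c=1 e=1 clk=0 d=1 a=1 f=1
t4.Δ0 b=1 c=1 e=1 clk=0 d=1 a=1 f=1
t4.Δ1 b=1 c=1 e=1 clk=1 d=1 a=1 f=1
t4.Δ2 b=1 c=1 e=0 clk=1 d=1 a=1 f=1
t4.Δ3 b=1 c=1 e=0 clk=1 d=1 a=0 f=1
t4.Δ4 b=1 c=1 e=0 clk=1 d=0 a=0 f=0
t5.Δ0 b=1 c=1 e=0 clk=1 d=0 a=0 f=0
t5.Δ1 b=1 c=1 e=0 clk=0 d=0 a=0 f=0
t6.Δ0 b=1 c=1 e=0 clk=0 d=0 a=0 f=0
t6.Δ1 b=1 c=1 e=0 clk=1 d=0 a=0 f=0
t6.Δ2 b=1 c=1 e=1 clk=1 d=0 a=0 f=0
t6.Δ3 b=1 c=1 e=1 clk=1 d=0 a=1 f=0
t6.Δ4 b=1 c=1 e=1 clk=1 d=1 a=1 f=0
t6.Δ5 b=1 c=1 e=1 clk=1 d=1 a=1 f=1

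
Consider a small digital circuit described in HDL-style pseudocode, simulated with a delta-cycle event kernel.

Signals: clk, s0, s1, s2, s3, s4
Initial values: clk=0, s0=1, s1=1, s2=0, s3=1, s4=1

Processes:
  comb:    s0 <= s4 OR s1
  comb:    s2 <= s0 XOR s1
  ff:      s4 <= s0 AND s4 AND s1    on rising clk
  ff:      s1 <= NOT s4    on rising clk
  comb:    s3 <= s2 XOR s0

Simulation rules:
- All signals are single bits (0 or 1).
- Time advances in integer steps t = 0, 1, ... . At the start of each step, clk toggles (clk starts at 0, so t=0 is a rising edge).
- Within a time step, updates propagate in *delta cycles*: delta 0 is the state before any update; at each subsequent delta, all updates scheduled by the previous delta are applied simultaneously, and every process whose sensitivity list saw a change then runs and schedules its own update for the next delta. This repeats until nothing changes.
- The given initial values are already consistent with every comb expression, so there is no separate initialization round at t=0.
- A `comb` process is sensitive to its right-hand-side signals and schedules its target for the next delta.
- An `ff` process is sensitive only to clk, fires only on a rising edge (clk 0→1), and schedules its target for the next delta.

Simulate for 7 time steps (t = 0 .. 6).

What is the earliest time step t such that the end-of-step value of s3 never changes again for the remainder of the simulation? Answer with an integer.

4

t=0 Δ0: clk=0 s1=1 s0=1 s2=0 s4=1 s3=1
  Δ1: clk:0→1
  Δ2: s1:1→0
  Δ3: s2:0→1
  Δ4: s3:1→0
  (4Δ to stable)
t=1 Δ0: clk=1 s1=0 s0=1 s2=1 s4=1 s3=0
  Δ1: clk:1→0
  (1Δ to stable)
t=2 Δ0: clk=0 s1=0 s0=1 s2=1 s4=1 s3=0
  Δ1: clk:0→1
  Δ2: s4:1→0
  Δ3: s0:1→0
  Δ4: s2:1→0, s3:0→1
  Δ5: s3:1→0
  (5Δ to stable)
t=3 Δ0: clk=1 s1=0 s0=0 s2=0 s4=0 s3=0
  Δ1: clk:1→0
  (1Δ to stable)
t=4 Δ0: clk=0 s1=0 s0=0 s2=0 s4=0 s3=0
  Δ1: clk:0→1
  Δ2: s1:0→1
  Δ3: s0:0→1, s2:0→1
  Δ4: s2:1→0
  Δ5: s3:0→1
  (5Δ to stable)
t=5 Δ0: clk=1 s1=1 s0=1 s2=0 s4=0 s3=1
  Δ1: clk:1→0
  (1Δ to stable)
t=6 Δ0: clk=0 s1=1 s0=1 s2=0 s4=0 s3=1
  Δ1: clk:0→1
  (1Δ to stable)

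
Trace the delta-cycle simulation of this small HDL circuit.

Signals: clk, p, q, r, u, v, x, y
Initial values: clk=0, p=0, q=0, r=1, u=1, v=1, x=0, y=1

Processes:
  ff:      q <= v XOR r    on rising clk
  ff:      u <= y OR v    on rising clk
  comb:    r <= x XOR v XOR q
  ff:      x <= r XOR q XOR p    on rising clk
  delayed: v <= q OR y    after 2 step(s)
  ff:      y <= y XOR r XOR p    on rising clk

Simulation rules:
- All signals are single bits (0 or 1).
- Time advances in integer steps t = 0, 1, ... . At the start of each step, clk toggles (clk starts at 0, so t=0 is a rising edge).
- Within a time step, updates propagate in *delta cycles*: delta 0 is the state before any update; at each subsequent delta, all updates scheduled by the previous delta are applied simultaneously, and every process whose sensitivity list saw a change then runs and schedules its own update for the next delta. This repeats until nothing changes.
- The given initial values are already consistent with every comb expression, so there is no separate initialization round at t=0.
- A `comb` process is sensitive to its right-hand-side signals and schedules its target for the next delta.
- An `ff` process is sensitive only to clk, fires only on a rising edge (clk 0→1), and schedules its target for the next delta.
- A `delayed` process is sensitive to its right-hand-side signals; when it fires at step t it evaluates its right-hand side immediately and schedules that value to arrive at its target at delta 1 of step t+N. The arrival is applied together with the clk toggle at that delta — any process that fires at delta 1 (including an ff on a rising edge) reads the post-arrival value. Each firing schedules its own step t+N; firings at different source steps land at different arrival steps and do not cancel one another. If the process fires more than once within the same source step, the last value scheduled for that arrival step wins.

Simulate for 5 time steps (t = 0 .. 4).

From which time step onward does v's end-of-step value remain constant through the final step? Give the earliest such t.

[bits: p,q,r,clk,x,u,y,v]
t=0: Δ0=00100111 Δ1=00110111 Δ2=00111101 Δ3=00011101 | 3Δ
t=1: Δ0=00011101 Δ1=00001101 | 1Δ
t=2: Δ0=00001101 Δ1=00011100 Δ2=00110000 Δ3=00010000 | 3Δ
t=3: Δ0=00010000 Δ1=00000000 | 1Δ
t=4: Δ0=00000000 Δ1=00010000 | 1Δ

2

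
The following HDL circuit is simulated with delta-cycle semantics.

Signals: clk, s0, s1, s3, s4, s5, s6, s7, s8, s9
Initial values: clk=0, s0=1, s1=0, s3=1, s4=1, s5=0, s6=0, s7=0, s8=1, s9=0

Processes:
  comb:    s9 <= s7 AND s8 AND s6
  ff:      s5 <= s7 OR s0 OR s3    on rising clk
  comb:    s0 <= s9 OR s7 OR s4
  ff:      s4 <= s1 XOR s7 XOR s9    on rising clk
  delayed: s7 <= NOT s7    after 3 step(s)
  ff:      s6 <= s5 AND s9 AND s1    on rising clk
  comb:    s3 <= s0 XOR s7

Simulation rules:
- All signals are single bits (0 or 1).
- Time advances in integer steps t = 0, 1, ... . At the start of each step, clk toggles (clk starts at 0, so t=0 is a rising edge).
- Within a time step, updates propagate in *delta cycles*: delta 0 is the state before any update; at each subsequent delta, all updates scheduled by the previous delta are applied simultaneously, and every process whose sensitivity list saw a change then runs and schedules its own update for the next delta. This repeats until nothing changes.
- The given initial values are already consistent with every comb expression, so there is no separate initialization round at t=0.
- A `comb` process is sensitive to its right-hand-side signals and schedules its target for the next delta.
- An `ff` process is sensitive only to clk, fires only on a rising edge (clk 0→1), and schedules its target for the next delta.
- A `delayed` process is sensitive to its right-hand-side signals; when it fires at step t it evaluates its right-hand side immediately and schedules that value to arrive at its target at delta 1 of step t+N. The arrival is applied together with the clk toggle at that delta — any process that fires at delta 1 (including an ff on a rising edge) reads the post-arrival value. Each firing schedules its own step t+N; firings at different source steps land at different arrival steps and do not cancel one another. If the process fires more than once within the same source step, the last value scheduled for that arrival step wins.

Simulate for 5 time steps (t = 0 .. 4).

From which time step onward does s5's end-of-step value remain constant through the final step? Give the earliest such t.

t=0 Δ0: s8=1 s5=0 s4=1 s9=0 s1=0 clk=0 s0=1 s3=1 s6=0 s7=0
  Δ1: clk:0→1
  Δ2: s5:0→1, s4:1→0
  Δ3: s0:1→0
  Δ4: s3:1→0
  (4Δ to stable)
t=1 Δ0: s8=1 s5=1 s4=0 s9=0 s1=0 clk=1 s0=0 s3=0 s6=0 s7=0
  Δ1: clk:1→0
  (1Δ to stable)
t=2 Δ0: s8=1 s5=1 s4=0 s9=0 s1=0 clk=0 s0=0 s3=0 s6=0 s7=0
  Δ1: clk:0→1
  Δ2: s5:1→0
  (2Δ to stable)
t=3 Δ0: s8=1 s5=0 s4=0 s9=0 s1=0 clk=1 s0=0 s3=0 s6=0 s7=0
  Δ1: clk:1→0
  (1Δ to stable)
t=4 Δ0: s8=1 s5=0 s4=0 s9=0 s1=0 clk=0 s0=0 s3=0 s6=0 s7=0
  Δ1: clk:0→1
  (1Δ to stable)

2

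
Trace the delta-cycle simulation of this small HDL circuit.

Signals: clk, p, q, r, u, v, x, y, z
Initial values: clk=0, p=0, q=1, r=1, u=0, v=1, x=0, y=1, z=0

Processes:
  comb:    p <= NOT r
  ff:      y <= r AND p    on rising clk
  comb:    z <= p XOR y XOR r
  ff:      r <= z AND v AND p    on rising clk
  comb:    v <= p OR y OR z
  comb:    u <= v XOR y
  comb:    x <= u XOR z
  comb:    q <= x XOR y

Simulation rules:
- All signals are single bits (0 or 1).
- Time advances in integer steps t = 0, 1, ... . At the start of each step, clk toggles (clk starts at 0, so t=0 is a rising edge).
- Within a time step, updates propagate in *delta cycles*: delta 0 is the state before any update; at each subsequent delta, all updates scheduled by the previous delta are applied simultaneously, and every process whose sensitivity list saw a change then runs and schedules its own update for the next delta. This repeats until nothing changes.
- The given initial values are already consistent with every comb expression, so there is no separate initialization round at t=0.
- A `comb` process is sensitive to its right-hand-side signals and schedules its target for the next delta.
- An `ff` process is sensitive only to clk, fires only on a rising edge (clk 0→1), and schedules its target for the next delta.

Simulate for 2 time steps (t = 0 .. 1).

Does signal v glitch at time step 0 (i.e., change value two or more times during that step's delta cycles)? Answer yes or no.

t0.Δ0 z=0 q=1 clk=0 p=0 v=1 u=0 r=1 y=1 x=0
t0.Δ1 z=0 q=1 clk=1 p=0 v=1 u=0 r=1 y=1 x=0
t0.Δ2 z=0 q=1 clk=1 p=0 v=1 u=0 r=0 y=0 x=0
t0.Δ3 z=0 q=0 clk=1 p=1 v=0 u=1 r=0 y=0 x=0
t0.Δ4 z=1 q=0 clk=1 p=1 v=1 u=0 r=0 y=0 x=1
t0.Δ5 z=1 q=1 clk=1 p=1 v=1 u=1 r=0 y=0 x=1
t0.Δ6 z=1 q=1 clk=1 p=1 v=1 u=1 r=0 y=0 x=0
t0.Δ7 z=1 q=0 clk=1 p=1 v=1 u=1 r=0 y=0 x=0
t1.Δ0 z=1 q=0 clk=1 p=1 v=1 u=1 r=0 y=0 x=0
t1.Δ1 z=1 q=0 clk=0 p=1 v=1 u=1 r=0 y=0 x=0

yes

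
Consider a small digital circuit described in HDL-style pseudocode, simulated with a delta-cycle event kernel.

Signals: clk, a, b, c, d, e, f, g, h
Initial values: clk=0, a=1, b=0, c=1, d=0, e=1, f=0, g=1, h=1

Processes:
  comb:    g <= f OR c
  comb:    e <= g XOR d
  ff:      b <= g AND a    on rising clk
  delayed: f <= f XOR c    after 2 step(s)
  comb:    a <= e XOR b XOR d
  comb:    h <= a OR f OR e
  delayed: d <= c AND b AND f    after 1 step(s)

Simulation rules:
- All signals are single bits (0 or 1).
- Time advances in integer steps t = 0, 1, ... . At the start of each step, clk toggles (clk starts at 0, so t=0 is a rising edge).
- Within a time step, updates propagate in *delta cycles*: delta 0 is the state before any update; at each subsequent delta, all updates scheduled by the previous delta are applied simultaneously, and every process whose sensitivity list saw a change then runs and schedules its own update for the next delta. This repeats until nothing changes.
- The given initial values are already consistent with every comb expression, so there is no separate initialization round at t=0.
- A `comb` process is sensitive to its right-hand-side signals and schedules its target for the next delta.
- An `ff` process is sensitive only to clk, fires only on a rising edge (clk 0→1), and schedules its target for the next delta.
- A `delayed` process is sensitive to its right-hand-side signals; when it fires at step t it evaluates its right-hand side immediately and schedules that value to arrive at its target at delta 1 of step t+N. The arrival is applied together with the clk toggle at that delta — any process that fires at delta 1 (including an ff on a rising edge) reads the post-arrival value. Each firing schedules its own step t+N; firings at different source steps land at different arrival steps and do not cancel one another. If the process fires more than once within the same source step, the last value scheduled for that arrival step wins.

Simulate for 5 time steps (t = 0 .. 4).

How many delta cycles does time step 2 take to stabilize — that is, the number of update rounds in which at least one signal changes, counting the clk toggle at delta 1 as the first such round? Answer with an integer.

3

[bits: b,g,a,clk,f,h,e,d,c]
t=0: Δ0=011001101 Δ1=011101101 Δ2=111101101 Δ3=110101101 | 3Δ
t=1: Δ0=110101101 Δ1=110001101 | 1Δ
t=2: Δ0=110001101 Δ1=110101101 Δ2=010101101 Δ3=011101101 | 3Δ
t=3: Δ0=011101101 Δ1=011001101 | 1Δ
t=4: Δ0=011001101 Δ1=011101101 Δ2=111101101 Δ3=110101101 | 3Δ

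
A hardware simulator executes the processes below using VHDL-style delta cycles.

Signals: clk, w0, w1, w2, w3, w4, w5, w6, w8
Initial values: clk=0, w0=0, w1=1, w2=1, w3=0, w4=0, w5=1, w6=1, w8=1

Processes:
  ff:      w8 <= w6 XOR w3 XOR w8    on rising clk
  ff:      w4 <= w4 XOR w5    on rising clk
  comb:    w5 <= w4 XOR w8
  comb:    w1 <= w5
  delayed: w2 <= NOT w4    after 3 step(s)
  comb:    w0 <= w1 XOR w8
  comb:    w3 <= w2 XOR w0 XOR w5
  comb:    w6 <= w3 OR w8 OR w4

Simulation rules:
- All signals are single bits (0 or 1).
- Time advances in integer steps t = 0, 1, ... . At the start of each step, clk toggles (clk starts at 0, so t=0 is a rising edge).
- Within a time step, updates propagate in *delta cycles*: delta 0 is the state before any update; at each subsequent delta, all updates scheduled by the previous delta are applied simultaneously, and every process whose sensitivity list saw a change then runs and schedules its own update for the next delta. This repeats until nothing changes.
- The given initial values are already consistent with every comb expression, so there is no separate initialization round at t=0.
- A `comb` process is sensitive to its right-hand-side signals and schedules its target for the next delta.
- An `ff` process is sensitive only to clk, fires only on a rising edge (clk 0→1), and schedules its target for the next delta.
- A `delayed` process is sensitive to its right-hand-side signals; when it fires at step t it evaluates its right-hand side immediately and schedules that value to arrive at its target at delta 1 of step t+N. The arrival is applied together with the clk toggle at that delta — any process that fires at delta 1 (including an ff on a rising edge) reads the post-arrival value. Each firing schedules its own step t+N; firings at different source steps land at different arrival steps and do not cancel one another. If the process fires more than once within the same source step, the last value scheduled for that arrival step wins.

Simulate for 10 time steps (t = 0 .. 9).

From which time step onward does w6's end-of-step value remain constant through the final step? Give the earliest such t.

[bits: w3,w5,w6,clk,w0,w2,w8,w1,w4]
t=0: Δ0=011001110 Δ1=011101110 Δ2=011101011 Δ3=011111011 Δ4=111111011 | 4Δ
t=1: Δ0=111111011 Δ1=111011011 | 1Δ
t=2: Δ0=111011011 Δ1=111111011 Δ2=111111010 Δ3=101111010 Δ4=001111000 Δ5=000101000 Δ6=100101000 Δ7=101101000 | 7Δ
t=3: Δ0=101101000 Δ1=101000000 Δ2=001000000 Δ3=000000000 | 3Δ
t=4: Δ0=000000000 Δ1=000100000 | 1Δ
t=5: Δ0=000100000 Δ1=000001000 Δ2=100001000 Δ3=101001000 | 3Δ
t=6: Δ0=101001000 Δ1=101101000 | 1Δ
t=7: Δ0=101101000 Δ1=101001000 | 1Δ
t=8: Δ0=101001000 Δ1=101101000 | 1Δ
t=9: Δ0=101101000 Δ1=101001000 | 1Δ

5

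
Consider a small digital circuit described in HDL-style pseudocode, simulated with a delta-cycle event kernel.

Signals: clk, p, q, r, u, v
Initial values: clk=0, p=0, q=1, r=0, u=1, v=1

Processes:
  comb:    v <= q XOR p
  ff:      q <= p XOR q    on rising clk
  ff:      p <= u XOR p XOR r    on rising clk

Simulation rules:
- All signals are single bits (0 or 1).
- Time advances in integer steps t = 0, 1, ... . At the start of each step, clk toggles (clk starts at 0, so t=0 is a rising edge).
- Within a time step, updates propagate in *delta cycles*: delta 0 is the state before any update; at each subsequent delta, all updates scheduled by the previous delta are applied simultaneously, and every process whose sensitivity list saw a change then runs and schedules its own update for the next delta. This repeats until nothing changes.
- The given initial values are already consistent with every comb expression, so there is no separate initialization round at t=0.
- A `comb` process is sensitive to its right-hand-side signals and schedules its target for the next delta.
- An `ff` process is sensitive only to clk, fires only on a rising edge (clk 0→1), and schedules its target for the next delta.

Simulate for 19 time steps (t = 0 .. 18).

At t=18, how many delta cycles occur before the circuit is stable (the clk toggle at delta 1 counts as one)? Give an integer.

2

[bits: u,r,q,v,clk,p]
t=0: Δ0=101100 Δ1=101110 Δ2=101111 Δ3=101011 | 3Δ
t=1: Δ0=101011 Δ1=101001 | 1Δ
t=2: Δ0=101001 Δ1=101011 Δ2=100010 | 2Δ
t=3: Δ0=100010 Δ1=100000 | 1Δ
t=4: Δ0=100000 Δ1=100010 Δ2=100011 Δ3=100111 | 3Δ
t=5: Δ0=100111 Δ1=100101 | 1Δ
t=6: Δ0=100101 Δ1=100111 Δ2=101110 | 2Δ
t=7: Δ0=101110 Δ1=101100 | 1Δ
t=8: Δ0=101100 Δ1=101110 Δ2=101111 Δ3=101011 | 3Δ
t=9: Δ0=101011 Δ1=101001 | 1Δ
t=10: Δ0=101001 Δ1=101011 Δ2=100010 | 2Δ
t=11: Δ0=100010 Δ1=100000 | 1Δ
t=12: Δ0=100000 Δ1=100010 Δ2=100011 Δ3=100111 | 3Δ
t=13: Δ0=100111 Δ1=100101 | 1Δ
t=14: Δ0=100101 Δ1=100111 Δ2=101110 | 2Δ
t=15: Δ0=101110 Δ1=101100 | 1Δ
t=16: Δ0=101100 Δ1=101110 Δ2=101111 Δ3=101011 | 3Δ
t=17: Δ0=101011 Δ1=101001 | 1Δ
t=18: Δ0=101001 Δ1=101011 Δ2=100010 | 2Δ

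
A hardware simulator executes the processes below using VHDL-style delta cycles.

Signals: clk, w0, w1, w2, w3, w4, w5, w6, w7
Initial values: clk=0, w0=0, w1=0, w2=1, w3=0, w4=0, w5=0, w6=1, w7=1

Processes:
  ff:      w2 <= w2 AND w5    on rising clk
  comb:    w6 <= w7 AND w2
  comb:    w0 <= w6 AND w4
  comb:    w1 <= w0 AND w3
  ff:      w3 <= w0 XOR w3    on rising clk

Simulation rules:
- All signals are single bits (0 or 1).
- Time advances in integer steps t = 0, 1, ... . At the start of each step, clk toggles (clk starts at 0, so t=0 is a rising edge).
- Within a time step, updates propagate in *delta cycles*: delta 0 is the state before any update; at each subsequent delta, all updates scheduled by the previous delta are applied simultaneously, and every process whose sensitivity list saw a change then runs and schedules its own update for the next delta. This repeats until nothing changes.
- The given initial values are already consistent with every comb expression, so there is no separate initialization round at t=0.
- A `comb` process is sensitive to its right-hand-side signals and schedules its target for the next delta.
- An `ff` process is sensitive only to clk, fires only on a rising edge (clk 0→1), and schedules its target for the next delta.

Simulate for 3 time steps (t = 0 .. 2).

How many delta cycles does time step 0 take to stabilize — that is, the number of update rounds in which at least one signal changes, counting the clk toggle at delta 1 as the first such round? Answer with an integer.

t0.Δ0 w3=0 w1=0 w6=1 w7=1 w5=0 w2=1 w0=0 clk=0 w4=0
t0.Δ1 w3=0 w1=0 w6=1 w7=1 w5=0 w2=1 w0=0 clk=1 w4=0
t0.Δ2 w3=0 w1=0 w6=1 w7=1 w5=0 w2=0 w0=0 clk=1 w4=0
t0.Δ3 w3=0 w1=0 w6=0 w7=1 w5=0 w2=0 w0=0 clk=1 w4=0
t1.Δ0 w3=0 w1=0 w6=0 w7=1 w5=0 w2=0 w0=0 clk=1 w4=0
t1.Δ1 w3=0 w1=0 w6=0 w7=1 w5=0 w2=0 w0=0 clk=0 w4=0
t2.Δ0 w3=0 w1=0 w6=0 w7=1 w5=0 w2=0 w0=0 clk=0 w4=0
t2.Δ1 w3=0 w1=0 w6=0 w7=1 w5=0 w2=0 w0=0 clk=1 w4=0

3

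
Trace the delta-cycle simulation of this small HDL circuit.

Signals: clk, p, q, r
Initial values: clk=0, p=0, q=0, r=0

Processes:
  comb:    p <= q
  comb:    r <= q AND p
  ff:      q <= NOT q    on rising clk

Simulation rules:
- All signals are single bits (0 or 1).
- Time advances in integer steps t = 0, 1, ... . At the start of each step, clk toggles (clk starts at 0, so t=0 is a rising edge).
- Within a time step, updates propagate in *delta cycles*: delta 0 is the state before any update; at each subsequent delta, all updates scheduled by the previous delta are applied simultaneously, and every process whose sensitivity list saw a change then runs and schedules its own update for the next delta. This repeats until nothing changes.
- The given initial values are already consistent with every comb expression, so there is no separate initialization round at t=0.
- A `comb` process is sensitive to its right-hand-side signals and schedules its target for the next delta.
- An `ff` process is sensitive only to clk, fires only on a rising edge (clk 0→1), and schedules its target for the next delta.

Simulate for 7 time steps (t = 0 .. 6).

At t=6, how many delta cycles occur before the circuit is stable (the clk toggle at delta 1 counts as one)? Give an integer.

3

[bits: p,q,r,clk]
t=0: Δ0=0000 Δ1=0001 Δ2=0101 Δ3=1101 Δ4=1111 | 4Δ
t=1: Δ0=1111 Δ1=1110 | 1Δ
t=2: Δ0=1110 Δ1=1111 Δ2=1011 Δ3=0001 | 3Δ
t=3: Δ0=0001 Δ1=0000 | 1Δ
t=4: Δ0=0000 Δ1=0001 Δ2=0101 Δ3=1101 Δ4=1111 | 4Δ
t=5: Δ0=1111 Δ1=1110 | 1Δ
t=6: Δ0=1110 Δ1=1111 Δ2=1011 Δ3=0001 | 3Δ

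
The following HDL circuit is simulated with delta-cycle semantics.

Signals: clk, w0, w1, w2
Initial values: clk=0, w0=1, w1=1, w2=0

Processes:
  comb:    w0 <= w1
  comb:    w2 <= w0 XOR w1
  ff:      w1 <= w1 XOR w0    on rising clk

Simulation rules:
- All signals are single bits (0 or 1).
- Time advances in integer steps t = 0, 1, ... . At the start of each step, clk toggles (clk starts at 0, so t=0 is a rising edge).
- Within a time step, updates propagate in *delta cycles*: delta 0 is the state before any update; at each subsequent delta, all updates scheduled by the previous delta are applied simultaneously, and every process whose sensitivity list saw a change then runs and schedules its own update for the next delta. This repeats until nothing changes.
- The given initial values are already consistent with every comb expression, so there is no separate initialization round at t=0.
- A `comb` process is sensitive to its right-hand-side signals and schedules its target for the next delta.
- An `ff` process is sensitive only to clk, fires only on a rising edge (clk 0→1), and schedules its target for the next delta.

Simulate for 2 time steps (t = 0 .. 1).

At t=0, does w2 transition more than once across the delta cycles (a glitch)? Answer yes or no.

[bits: w0,w2,w1,clk]
t=0: Δ0=1010 Δ1=1011 Δ2=1001 Δ3=0101 Δ4=0001 | 4Δ
t=1: Δ0=0001 Δ1=0000 | 1Δ

yes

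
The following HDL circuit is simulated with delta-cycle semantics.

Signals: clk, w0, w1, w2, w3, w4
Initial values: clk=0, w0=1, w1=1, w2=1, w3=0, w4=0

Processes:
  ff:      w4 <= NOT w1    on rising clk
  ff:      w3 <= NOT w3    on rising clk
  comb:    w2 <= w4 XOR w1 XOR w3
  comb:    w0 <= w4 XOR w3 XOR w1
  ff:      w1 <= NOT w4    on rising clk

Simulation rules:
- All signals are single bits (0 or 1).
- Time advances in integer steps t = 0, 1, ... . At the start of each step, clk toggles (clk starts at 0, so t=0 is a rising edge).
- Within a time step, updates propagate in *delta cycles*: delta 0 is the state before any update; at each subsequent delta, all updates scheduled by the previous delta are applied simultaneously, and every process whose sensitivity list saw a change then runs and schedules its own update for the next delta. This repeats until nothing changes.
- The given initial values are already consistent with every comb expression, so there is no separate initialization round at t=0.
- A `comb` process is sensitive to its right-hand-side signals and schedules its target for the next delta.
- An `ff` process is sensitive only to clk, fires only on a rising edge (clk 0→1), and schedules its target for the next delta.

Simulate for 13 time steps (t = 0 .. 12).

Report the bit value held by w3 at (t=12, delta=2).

t=0 Δ0: w0=1 w3=0 w4=0 w2=1 clk=0 w1=1
  Δ1: clk:0→1
  Δ2: w3:0→1
  Δ3: w0:1→0, w2:1→0
  (3Δ to stable)
t=1 Δ0: w0=0 w3=1 w4=0 w2=0 clk=1 w1=1
  Δ1: clk:1→0
  (1Δ to stable)
t=2 Δ0: w0=0 w3=1 w4=0 w2=0 clk=0 w1=1
  Δ1: clk:0→1
  Δ2: w3:1→0
  Δ3: w0:0→1, w2:0→1
  (3Δ to stable)
t=3 Δ0: w0=1 w3=0 w4=0 w2=1 clk=1 w1=1
  Δ1: clk:1→0
  (1Δ to stable)
t=4 Δ0: w0=1 w3=0 w4=0 w2=1 clk=0 w1=1
  Δ1: clk:0→1
  Δ2: w3:0→1
  Δ3: w0:1→0, w2:1→0
  (3Δ to stable)
t=5 Δ0: w0=0 w3=1 w4=0 w2=0 clk=1 w1=1
  Δ1: clk:1→0
  (1Δ to stable)
t=6 Δ0: w0=0 w3=1 w4=0 w2=0 clk=0 w1=1
  Δ1: clk:0→1
  Δ2: w3:1→0
  Δ3: w0:0→1, w2:0→1
  (3Δ to stable)
t=7 Δ0: w0=1 w3=0 w4=0 w2=1 clk=1 w1=1
  Δ1: clk:1→0
  (1Δ to stable)
t=8 Δ0: w0=1 w3=0 w4=0 w2=1 clk=0 w1=1
  Δ1: clk:0→1
  Δ2: w3:0→1
  Δ3: w0:1→0, w2:1→0
  (3Δ to stable)
t=9 Δ0: w0=0 w3=1 w4=0 w2=0 clk=1 w1=1
  Δ1: clk:1→0
  (1Δ to stable)
t=10 Δ0: w0=0 w3=1 w4=0 w2=0 clk=0 w1=1
  Δ1: clk:0→1
  Δ2: w3:1→0
  Δ3: w0:0→1, w2:0→1
  (3Δ to stable)
t=11 Δ0: w0=1 w3=0 w4=0 w2=1 clk=1 w1=1
  Δ1: clk:1→0
  (1Δ to stable)
t=12 Δ0: w0=1 w3=0 w4=0 w2=1 clk=0 w1=1
  Δ1: clk:0→1
  Δ2: w3:0→1
  Δ3: w0:1→0, w2:1→0
  (3Δ to stable)

1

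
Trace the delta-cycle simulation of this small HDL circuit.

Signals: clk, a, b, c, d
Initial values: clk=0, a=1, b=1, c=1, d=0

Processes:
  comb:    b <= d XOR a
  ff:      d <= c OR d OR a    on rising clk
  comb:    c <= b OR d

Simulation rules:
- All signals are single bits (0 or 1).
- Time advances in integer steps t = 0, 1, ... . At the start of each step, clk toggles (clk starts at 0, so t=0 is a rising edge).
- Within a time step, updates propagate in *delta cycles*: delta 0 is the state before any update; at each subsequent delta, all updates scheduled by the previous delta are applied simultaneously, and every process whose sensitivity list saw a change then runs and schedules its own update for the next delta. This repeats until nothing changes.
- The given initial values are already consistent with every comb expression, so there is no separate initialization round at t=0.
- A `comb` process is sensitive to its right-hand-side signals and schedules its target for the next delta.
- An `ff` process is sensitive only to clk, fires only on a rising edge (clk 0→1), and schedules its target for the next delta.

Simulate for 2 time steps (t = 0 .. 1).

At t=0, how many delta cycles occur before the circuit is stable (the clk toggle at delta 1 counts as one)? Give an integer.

[bits: a,clk,b,d,c]
t=0: Δ0=10101 Δ1=11101 Δ2=11111 Δ3=11011 | 3Δ
t=1: Δ0=11011 Δ1=10011 | 1Δ

3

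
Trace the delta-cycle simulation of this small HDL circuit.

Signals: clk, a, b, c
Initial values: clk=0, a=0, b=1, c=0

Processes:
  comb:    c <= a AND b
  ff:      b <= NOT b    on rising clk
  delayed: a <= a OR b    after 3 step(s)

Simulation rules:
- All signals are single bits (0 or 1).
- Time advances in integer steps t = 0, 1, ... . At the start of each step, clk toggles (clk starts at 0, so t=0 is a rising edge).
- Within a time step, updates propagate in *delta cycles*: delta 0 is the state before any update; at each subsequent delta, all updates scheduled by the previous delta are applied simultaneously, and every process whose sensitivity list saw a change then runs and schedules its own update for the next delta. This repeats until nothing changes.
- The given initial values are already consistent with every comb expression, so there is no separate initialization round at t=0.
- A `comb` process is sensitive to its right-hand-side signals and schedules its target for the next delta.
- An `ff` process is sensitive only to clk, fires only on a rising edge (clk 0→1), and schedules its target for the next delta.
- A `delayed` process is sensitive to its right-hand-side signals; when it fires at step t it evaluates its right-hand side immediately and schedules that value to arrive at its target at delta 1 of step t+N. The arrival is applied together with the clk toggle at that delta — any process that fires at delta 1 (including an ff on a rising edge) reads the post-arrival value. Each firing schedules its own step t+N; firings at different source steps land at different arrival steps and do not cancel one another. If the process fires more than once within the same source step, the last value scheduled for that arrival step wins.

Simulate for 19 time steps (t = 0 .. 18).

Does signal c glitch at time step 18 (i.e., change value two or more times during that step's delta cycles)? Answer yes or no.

no

[bits: b,a,clk,c]
t=0: Δ0=1000 Δ1=1010 Δ2=0010 | 2Δ
t=1: Δ0=0010 Δ1=0000 | 1Δ
t=2: Δ0=0000 Δ1=0010 Δ2=1010 | 2Δ
t=3: Δ0=1010 Δ1=1000 | 1Δ
t=4: Δ0=1000 Δ1=1010 Δ2=0010 | 2Δ
t=5: Δ0=0010 Δ1=0100 | 1Δ
t=6: Δ0=0100 Δ1=0110 Δ2=1110 Δ3=1111 | 3Δ
t=7: Δ0=1111 Δ1=1001 Δ2=1000 | 2Δ
t=8: Δ0=1000 Δ1=1110 Δ2=0111 Δ3=0110 | 3Δ
t=9: Δ0=0110 Δ1=0100 | 1Δ
t=10: Δ0=0100 Δ1=0110 Δ2=1110 Δ3=1111 | 3Δ
t=11: Δ0=1111 Δ1=1101 | 1Δ
t=12: Δ0=1101 Δ1=1111 Δ2=0111 Δ3=0110 | 3Δ
t=13: Δ0=0110 Δ1=0100 | 1Δ
t=14: Δ0=0100 Δ1=0110 Δ2=1110 Δ3=1111 | 3Δ
t=15: Δ0=1111 Δ1=1101 | 1Δ
t=16: Δ0=1101 Δ1=1111 Δ2=0111 Δ3=0110 | 3Δ
t=17: Δ0=0110 Δ1=0100 | 1Δ
t=18: Δ0=0100 Δ1=0110 Δ2=1110 Δ3=1111 | 3Δ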